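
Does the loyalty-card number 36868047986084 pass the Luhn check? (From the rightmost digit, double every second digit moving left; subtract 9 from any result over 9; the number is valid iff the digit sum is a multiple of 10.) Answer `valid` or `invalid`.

From the right, keep odd positions and double even positions (subtract 9 from any doubled value over 9):
  doubled (positions 2,4,...): 7 3 9 8 7 7 6 → sum 47
  kept (positions 1,3,...): 4 0 8 7 0 6 6 → sum 31
Total = 78.
78 mod 10 = 8, so the number is invalid.

invalid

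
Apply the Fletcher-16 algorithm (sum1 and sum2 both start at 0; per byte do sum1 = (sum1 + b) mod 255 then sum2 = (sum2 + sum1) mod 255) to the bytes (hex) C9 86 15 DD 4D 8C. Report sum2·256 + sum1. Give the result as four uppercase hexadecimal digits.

701D

Running sums (mod 255):
  after byte 0 (C9): sum1=201, sum2=201
  after byte 1 (86): sum1=80, sum2=26
  after byte 2 (15): sum1=101, sum2=127
  after byte 3 (DD): sum1=67, sum2=194
  after byte 4 (4D): sum1=144, sum2=83
  after byte 5 (8C): sum1=29, sum2=112
Checksum = sum2·256 + sum1 = 112·256 + 29 = 28701 = 0x701D.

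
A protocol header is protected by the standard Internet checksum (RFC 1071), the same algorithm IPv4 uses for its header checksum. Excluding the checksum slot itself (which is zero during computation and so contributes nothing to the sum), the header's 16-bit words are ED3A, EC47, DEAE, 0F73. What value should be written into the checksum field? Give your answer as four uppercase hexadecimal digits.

One's-complement addition (fold any carry out of bit 15 back into bit 0):
  0xED3A + 0xEC47 = 0x1D981 → wrap carry → 0xD982
  0xD982 + 0xDEAE = 0x1B830 → wrap carry → 0xB831
  0xB831 + 0x0F73 = 0x0C7A4
One's-complement sum = 0xC7A4.
Checksum = ~0xC7A4 & 0xFFFF = 0x385B.

385B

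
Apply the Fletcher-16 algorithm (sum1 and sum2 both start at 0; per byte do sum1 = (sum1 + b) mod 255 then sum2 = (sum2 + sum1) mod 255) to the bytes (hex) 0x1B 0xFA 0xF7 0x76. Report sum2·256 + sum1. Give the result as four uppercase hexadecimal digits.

Running sums (mod 255):
  after byte 0 (0x1B): sum1=27, sum2=27
  after byte 1 (0xFA): sum1=22, sum2=49
  after byte 2 (0xF7): sum1=14, sum2=63
  after byte 3 (0x76): sum1=132, sum2=195
Checksum = sum2·256 + sum1 = 195·256 + 132 = 50052 = 0xC384.

C384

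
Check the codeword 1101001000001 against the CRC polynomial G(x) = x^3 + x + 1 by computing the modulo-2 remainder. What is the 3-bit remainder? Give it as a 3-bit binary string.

Modulo-2 division of 1101001000001 by 1011:
  pos 0: 1101 XOR 1011 = 0110
  pos 1: 1100 XOR 1011 = 0111
  pos 2: 1110 XOR 1011 = 0101
  pos 3: 1011 XOR 1011 = 0000
Remainder = 001 (nonzero — an error is detected).

001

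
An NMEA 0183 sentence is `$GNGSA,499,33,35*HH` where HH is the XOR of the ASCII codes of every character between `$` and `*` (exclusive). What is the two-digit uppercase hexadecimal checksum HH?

42

XOR the ASCII codes of the payload characters:
  'G' = 0x47 → acc = 0x47
  'N' = 0x4E → acc = 0x09
  'G' = 0x47 → acc = 0x4E
  'S' = 0x53 → acc = 0x1D
  'A' = 0x41 → acc = 0x5C
  ',' = 0x2C → acc = 0x70
  '4' = 0x34 → acc = 0x44
  '9' = 0x39 → acc = 0x7D
  '9' = 0x39 → acc = 0x44
  ',' = 0x2C → acc = 0x68
  '3' = 0x33 → acc = 0x5B
  '3' = 0x33 → acc = 0x68
  ',' = 0x2C → acc = 0x44
  '3' = 0x33 → acc = 0x77
  '5' = 0x35 → acc = 0x42
Checksum = 0x42.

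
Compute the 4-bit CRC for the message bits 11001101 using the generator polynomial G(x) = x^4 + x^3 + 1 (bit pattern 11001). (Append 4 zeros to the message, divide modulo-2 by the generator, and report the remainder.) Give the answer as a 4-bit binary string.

0110

Append 4 zeros: 110011010000. Divide by 11001 (XOR where the leading bit is 1):
  pos 0: 11001 XOR 11001 = 00000
  pos 5: 10100 XOR 11001 = 01101
  pos 6: 11010 XOR 11001 = 00011
Remainder (last 4 bits) = 0110. This is the CRC / FCS.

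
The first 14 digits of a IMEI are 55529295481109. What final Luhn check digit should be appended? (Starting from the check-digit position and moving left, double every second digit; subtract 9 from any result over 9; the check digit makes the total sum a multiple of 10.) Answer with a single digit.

Partial digits right→left: 9 0 1 1 8 4 5 9 2 9 2 5 5 5
Double every second digit counting from the check-digit position (so the 1st, 3rd, 5th, ... of the partial from the right).
  doubled (with −9 where >9): 9 2 7 1 4 4 1 → sum 28
  kept as-is: 0 1 4 9 9 5 5 → sum 33
Total = 28 + 33 = 61.
Check digit = (10 − (61 mod 10)) mod 10 = 9.

9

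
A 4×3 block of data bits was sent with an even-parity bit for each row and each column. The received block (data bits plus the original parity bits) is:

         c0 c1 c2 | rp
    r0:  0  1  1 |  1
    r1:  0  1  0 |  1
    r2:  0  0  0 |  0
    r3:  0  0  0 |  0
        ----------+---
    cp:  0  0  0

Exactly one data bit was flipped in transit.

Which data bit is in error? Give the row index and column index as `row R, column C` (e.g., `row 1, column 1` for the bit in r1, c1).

row 0, column 2

Recompute each row's even parity and compare to rp:
  r0: data parity 0, sent rp 1 → mismatch
  r1: data parity 1, sent rp 1 → ok
  r2: data parity 0, sent rp 0 → ok
  r3: data parity 0, sent rp 0 → ok
Recompute each column's even parity and compare to cp:
  c0: data parity 0, sent cp 0 → ok
  c1: data parity 0, sent cp 0 → ok
  c2: data parity 1, sent cp 0 → mismatch
Exactly one row (r0) and one column (c2) fail → the flipped bit is at their intersection.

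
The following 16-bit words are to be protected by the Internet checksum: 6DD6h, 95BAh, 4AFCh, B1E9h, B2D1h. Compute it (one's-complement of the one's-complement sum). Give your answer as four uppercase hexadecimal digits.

4CB7

One's-complement addition (fold any carry out of bit 15 back into bit 0):
  0x6DD6 + 0x95BA = 0x10390 → wrap carry → 0x0391
  0x0391 + 0x4AFC = 0x04E8D
  0x4E8D + 0xB1E9 = 0x10076 → wrap carry → 0x0077
  0x0077 + 0xB2D1 = 0x0B348
One's-complement sum = 0xB348.
Checksum = ~0xB348 & 0xFFFF = 0x4CB7.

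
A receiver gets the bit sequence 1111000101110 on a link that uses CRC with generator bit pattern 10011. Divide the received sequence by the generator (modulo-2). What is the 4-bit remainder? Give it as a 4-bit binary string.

0100

Modulo-2 division of 1111000101110 by 10011:
  pos 0: 11110 XOR 10011 = 01101
  pos 1: 11010 XOR 10011 = 01001
  pos 2: 10010 XOR 10011 = 00001
  pos 6: 11011 XOR 10011 = 01000
  pos 7: 10001 XOR 10011 = 00010
Remainder = 0100 (nonzero — an error is detected).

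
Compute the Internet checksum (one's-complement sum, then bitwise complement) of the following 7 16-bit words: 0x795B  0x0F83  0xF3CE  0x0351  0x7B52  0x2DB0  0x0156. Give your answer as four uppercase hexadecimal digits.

One's-complement addition (fold any carry out of bit 15 back into bit 0):
  0x795B + 0x0F83 = 0x088DE
  0x88DE + 0xF3CE = 0x17CAC → wrap carry → 0x7CAD
  0x7CAD + 0x0351 = 0x07FFE
  0x7FFE + 0x7B52 = 0x0FB50
  0xFB50 + 0x2DB0 = 0x12900 → wrap carry → 0x2901
  0x2901 + 0x0156 = 0x02A57
One's-complement sum = 0x2A57.
Checksum = ~0x2A57 & 0xFFFF = 0xD5A8.

D5A8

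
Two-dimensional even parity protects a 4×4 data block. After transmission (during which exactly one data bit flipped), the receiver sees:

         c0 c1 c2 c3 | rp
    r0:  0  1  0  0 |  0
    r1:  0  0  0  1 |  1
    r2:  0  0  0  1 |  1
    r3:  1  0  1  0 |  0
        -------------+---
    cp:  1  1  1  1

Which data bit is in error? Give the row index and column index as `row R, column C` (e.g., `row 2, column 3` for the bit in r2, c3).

Recompute each row's even parity and compare to rp:
  r0: data parity 1, sent rp 0 → mismatch
  r1: data parity 1, sent rp 1 → ok
  r2: data parity 1, sent rp 1 → ok
  r3: data parity 0, sent rp 0 → ok
Recompute each column's even parity and compare to cp:
  c0: data parity 1, sent cp 1 → ok
  c1: data parity 1, sent cp 1 → ok
  c2: data parity 1, sent cp 1 → ok
  c3: data parity 0, sent cp 1 → mismatch
Exactly one row (r0) and one column (c3) fail → the flipped bit is at their intersection.

row 0, column 3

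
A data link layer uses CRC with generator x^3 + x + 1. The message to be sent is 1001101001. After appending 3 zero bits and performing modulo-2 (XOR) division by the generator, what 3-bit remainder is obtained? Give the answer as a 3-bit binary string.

Append 3 zeros: 1001101001000. Divide by 1011 (XOR where the leading bit is 1):
  pos 0: 1001 XOR 1011 = 0010
  pos 2: 1010 XOR 1011 = 0001
  pos 5: 1100 XOR 1011 = 0111
  pos 6: 1111 XOR 1011 = 0100
  pos 7: 1000 XOR 1011 = 0011
  pos 9: 1100 XOR 1011 = 0111
Remainder (last 3 bits) = 111. This is the CRC / FCS.

111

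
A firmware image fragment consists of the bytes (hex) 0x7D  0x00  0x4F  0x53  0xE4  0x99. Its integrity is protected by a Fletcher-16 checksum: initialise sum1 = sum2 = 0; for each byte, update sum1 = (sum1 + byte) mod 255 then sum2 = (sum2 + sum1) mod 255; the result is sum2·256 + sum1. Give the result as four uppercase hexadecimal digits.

Running sums (mod 255):
  after byte 0 (0x7D): sum1=125, sum2=125
  after byte 1 (0x00): sum1=125, sum2=250
  after byte 2 (0x4F): sum1=204, sum2=199
  after byte 3 (0x53): sum1=32, sum2=231
  after byte 4 (0xE4): sum1=5, sum2=236
  after byte 5 (0x99): sum1=158, sum2=139
Checksum = sum2·256 + sum1 = 139·256 + 158 = 35742 = 0x8B9E.

8B9E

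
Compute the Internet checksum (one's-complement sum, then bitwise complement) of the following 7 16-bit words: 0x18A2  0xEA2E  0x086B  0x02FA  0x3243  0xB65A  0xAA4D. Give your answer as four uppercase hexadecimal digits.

One's-complement addition (fold any carry out of bit 15 back into bit 0):
  0x18A2 + 0xEA2E = 0x102D0 → wrap carry → 0x02D1
  0x02D1 + 0x086B = 0x00B3C
  0x0B3C + 0x02FA = 0x00E36
  0x0E36 + 0x3243 = 0x04079
  0x4079 + 0xB65A = 0x0F6D3
  0xF6D3 + 0xAA4D = 0x1A120 → wrap carry → 0xA121
One's-complement sum = 0xA121.
Checksum = ~0xA121 & 0xFFFF = 0x5EDE.

5EDE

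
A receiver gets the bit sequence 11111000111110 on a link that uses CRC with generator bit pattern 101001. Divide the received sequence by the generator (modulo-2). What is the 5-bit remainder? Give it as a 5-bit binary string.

Modulo-2 division of 11111000111110 by 101001:
  pos 0: 111110 XOR 101001 = 010111
  pos 1: 101110 XOR 101001 = 000111
  pos 4: 111011 XOR 101001 = 010010
  pos 5: 100101 XOR 101001 = 001100
  pos 7: 110011 XOR 101001 = 011010
  pos 8: 110100 XOR 101001 = 011101
Remainder = 11101 (nonzero — an error is detected).

11101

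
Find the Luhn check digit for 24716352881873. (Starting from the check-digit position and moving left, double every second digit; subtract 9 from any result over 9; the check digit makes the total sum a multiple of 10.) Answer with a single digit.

Partial digits right→left: 3 7 8 1 8 8 2 5 3 6 1 7 4 2
Double every second digit counting from the check-digit position (so the 1st, 3rd, 5th, ... of the partial from the right).
  doubled (with −9 where >9): 6 7 7 4 6 2 8 → sum 40
  kept as-is: 7 1 8 5 6 7 2 → sum 36
Total = 40 + 36 = 76.
Check digit = (10 − (76 mod 10)) mod 10 = 4.

4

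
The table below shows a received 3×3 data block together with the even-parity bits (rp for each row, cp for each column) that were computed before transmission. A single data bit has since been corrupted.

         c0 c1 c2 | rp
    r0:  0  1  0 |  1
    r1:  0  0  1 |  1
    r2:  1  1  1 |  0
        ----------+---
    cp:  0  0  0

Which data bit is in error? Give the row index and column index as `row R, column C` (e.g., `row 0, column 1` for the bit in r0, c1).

Recompute each row's even parity and compare to rp:
  r0: data parity 1, sent rp 1 → ok
  r1: data parity 1, sent rp 1 → ok
  r2: data parity 1, sent rp 0 → mismatch
Recompute each column's even parity and compare to cp:
  c0: data parity 1, sent cp 0 → mismatch
  c1: data parity 0, sent cp 0 → ok
  c2: data parity 0, sent cp 0 → ok
Exactly one row (r2) and one column (c0) fail → the flipped bit is at their intersection.

row 2, column 0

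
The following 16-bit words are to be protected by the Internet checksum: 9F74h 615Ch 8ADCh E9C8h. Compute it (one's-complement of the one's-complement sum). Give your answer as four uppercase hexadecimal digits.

One's-complement addition (fold any carry out of bit 15 back into bit 0):
  0x9F74 + 0x615C = 0x100D0 → wrap carry → 0x00D1
  0x00D1 + 0x8ADC = 0x08BAD
  0x8BAD + 0xE9C8 = 0x17575 → wrap carry → 0x7576
One's-complement sum = 0x7576.
Checksum = ~0x7576 & 0xFFFF = 0x8A89.

8A89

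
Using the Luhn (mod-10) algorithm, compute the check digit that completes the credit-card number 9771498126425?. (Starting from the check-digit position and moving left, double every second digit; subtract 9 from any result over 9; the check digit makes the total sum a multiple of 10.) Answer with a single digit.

2

Partial digits right→left: 5 2 4 6 2 1 8 9 4 1 7 7 9
Double every second digit counting from the check-digit position (so the 1st, 3rd, 5th, ... of the partial from the right).
  doubled (with −9 where >9): 1 8 4 7 8 5 9 → sum 42
  kept as-is: 2 6 1 9 1 7 → sum 26
Total = 42 + 26 = 68.
Check digit = (10 − (68 mod 10)) mod 10 = 2.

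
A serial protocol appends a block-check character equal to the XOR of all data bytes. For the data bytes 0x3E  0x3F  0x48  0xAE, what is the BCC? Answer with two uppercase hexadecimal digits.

XOR the bytes together:
  start with 0x3E
  0x3E ⊕ 0x3F = 0x01
  0x01 ⊕ 0x48 = 0x49
  0x49 ⊕ 0xAE = 0xE7

E7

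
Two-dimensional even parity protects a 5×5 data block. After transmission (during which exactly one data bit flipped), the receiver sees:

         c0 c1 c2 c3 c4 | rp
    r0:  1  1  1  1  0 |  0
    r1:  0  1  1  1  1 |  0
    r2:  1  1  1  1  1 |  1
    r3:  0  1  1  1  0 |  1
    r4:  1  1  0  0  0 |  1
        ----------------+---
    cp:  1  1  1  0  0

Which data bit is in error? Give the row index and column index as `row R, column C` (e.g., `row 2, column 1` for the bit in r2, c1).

Recompute each row's even parity and compare to rp:
  r0: data parity 0, sent rp 0 → ok
  r1: data parity 0, sent rp 0 → ok
  r2: data parity 1, sent rp 1 → ok
  r3: data parity 1, sent rp 1 → ok
  r4: data parity 0, sent rp 1 → mismatch
Recompute each column's even parity and compare to cp:
  c0: data parity 1, sent cp 1 → ok
  c1: data parity 1, sent cp 1 → ok
  c2: data parity 0, sent cp 1 → mismatch
  c3: data parity 0, sent cp 0 → ok
  c4: data parity 0, sent cp 0 → ok
Exactly one row (r4) and one column (c2) fail → the flipped bit is at their intersection.

row 4, column 2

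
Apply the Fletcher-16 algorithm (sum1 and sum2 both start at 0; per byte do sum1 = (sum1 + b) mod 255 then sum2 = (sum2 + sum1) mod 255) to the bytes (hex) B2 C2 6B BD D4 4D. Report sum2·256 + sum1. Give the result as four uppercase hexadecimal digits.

Running sums (mod 255):
  after byte 0 (B2): sum1=178, sum2=178
  after byte 1 (C2): sum1=117, sum2=40
  after byte 2 (6B): sum1=224, sum2=9
  after byte 3 (BD): sum1=158, sum2=167
  after byte 4 (D4): sum1=115, sum2=27
  after byte 5 (4D): sum1=192, sum2=219
Checksum = sum2·256 + sum1 = 219·256 + 192 = 56256 = 0xDBC0.

DBC0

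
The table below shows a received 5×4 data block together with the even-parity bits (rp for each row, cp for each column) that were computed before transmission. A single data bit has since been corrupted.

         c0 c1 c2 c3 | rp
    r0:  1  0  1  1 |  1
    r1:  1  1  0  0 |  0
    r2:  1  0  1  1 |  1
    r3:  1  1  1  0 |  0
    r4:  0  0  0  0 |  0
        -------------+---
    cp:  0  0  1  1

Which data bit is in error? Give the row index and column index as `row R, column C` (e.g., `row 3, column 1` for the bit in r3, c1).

Recompute each row's even parity and compare to rp:
  r0: data parity 1, sent rp 1 → ok
  r1: data parity 0, sent rp 0 → ok
  r2: data parity 1, sent rp 1 → ok
  r3: data parity 1, sent rp 0 → mismatch
  r4: data parity 0, sent rp 0 → ok
Recompute each column's even parity and compare to cp:
  c0: data parity 0, sent cp 0 → ok
  c1: data parity 0, sent cp 0 → ok
  c2: data parity 1, sent cp 1 → ok
  c3: data parity 0, sent cp 1 → mismatch
Exactly one row (r3) and one column (c3) fail → the flipped bit is at their intersection.

row 3, column 3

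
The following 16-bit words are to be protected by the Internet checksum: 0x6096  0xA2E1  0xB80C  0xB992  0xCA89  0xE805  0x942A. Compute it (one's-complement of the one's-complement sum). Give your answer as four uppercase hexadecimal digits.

One's-complement addition (fold any carry out of bit 15 back into bit 0):
  0x6096 + 0xA2E1 = 0x10377 → wrap carry → 0x0378
  0x0378 + 0xB80C = 0x0BB84
  0xBB84 + 0xB992 = 0x17516 → wrap carry → 0x7517
  0x7517 + 0xCA89 = 0x13FA0 → wrap carry → 0x3FA1
  0x3FA1 + 0xE805 = 0x127A6 → wrap carry → 0x27A7
  0x27A7 + 0x942A = 0x0BBD1
One's-complement sum = 0xBBD1.
Checksum = ~0xBBD1 & 0xFFFF = 0x442E.

442E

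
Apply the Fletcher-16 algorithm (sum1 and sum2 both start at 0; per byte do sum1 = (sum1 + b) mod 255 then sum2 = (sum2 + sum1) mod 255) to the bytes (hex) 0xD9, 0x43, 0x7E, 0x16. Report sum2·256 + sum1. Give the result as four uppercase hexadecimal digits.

Running sums (mod 255):
  after byte 0 (0xD9): sum1=217, sum2=217
  after byte 1 (0x43): sum1=29, sum2=246
  after byte 2 (0x7E): sum1=155, sum2=146
  after byte 3 (0x16): sum1=177, sum2=68
Checksum = sum2·256 + sum1 = 68·256 + 177 = 17585 = 0x44B1.

44B1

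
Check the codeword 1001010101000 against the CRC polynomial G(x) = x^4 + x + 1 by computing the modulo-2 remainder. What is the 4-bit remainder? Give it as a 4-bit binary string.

Modulo-2 division of 1001010101000 by 10011:
  pos 0: 10010 XOR 10011 = 00001
  pos 4: 11010 XOR 10011 = 01001
  pos 5: 10011 XOR 10011 = 00000
Remainder = 0000 (zero — the frame passes the CRC check).

0000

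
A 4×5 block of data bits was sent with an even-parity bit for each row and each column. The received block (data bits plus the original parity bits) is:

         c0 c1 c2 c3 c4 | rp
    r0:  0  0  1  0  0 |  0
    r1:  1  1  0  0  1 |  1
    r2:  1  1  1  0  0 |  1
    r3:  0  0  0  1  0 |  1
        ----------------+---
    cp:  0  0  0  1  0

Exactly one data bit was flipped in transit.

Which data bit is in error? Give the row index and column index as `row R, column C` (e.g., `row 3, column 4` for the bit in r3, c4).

row 0, column 4

Recompute each row's even parity and compare to rp:
  r0: data parity 1, sent rp 0 → mismatch
  r1: data parity 1, sent rp 1 → ok
  r2: data parity 1, sent rp 1 → ok
  r3: data parity 1, sent rp 1 → ok
Recompute each column's even parity and compare to cp:
  c0: data parity 0, sent cp 0 → ok
  c1: data parity 0, sent cp 0 → ok
  c2: data parity 0, sent cp 0 → ok
  c3: data parity 1, sent cp 1 → ok
  c4: data parity 1, sent cp 0 → mismatch
Exactly one row (r0) and one column (c4) fail → the flipped bit is at their intersection.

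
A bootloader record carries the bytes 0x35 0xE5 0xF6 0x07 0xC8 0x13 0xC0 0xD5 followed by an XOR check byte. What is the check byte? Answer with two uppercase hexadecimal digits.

XOR the bytes together:
  start with 0x35
  0x35 ⊕ 0xE5 = 0xD0
  0xD0 ⊕ 0xF6 = 0x26
  0x26 ⊕ 0x07 = 0x21
  0x21 ⊕ 0xC8 = 0xE9
  0xE9 ⊕ 0x13 = 0xFA
  0xFA ⊕ 0xC0 = 0x3A
  0x3A ⊕ 0xD5 = 0xEF

EF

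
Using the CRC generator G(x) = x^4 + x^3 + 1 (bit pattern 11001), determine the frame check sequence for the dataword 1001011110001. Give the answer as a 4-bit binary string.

Append 4 zeros: 10010111100010000. Divide by 11001 (XOR where the leading bit is 1):
  pos 0: 10010 XOR 11001 = 01011
  pos 1: 10111 XOR 11001 = 01110
  pos 2: 11101 XOR 11001 = 00100
  pos 4: 10011 XOR 11001 = 01010
  pos 5: 10100 XOR 11001 = 01101
  pos 6: 11010 XOR 11001 = 00011
  pos 9: 11010 XOR 11001 = 00011
  pos 12: 11000 XOR 11001 = 00001
Remainder (last 4 bits) = 0001. This is the CRC / FCS.

0001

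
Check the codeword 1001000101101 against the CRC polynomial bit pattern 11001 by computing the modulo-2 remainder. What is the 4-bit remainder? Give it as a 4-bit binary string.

Modulo-2 division of 1001000101101 by 11001:
  pos 0: 10010 XOR 11001 = 01011
  pos 1: 10110 XOR 11001 = 01111
  pos 2: 11110 XOR 11001 = 00111
  pos 4: 11110 XOR 11001 = 00111
  pos 6: 11111 XOR 11001 = 00110
  pos 8: 11001 XOR 11001 = 00000
Remainder = 0000 (zero — the frame passes the CRC check).

0000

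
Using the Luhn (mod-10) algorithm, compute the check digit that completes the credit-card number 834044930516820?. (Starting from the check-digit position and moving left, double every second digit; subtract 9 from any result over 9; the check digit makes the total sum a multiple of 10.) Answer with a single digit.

6

Partial digits right→left: 0 2 8 6 1 5 0 3 9 4 4 0 4 3 8
Double every second digit counting from the check-digit position (so the 1st, 3rd, 5th, ... of the partial from the right).
  doubled (with −9 where >9): 0 7 2 0 9 8 8 7 → sum 41
  kept as-is: 2 6 5 3 4 0 3 → sum 23
Total = 41 + 23 = 64.
Check digit = (10 − (64 mod 10)) mod 10 = 6.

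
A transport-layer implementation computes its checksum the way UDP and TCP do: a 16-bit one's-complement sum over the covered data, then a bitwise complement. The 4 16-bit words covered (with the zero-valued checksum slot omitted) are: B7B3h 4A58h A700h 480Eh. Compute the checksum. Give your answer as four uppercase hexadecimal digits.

0EE5

One's-complement addition (fold any carry out of bit 15 back into bit 0):
  0xB7B3 + 0x4A58 = 0x1020B → wrap carry → 0x020C
  0x020C + 0xA700 = 0x0A90C
  0xA90C + 0x480E = 0x0F11A
One's-complement sum = 0xF11A.
Checksum = ~0xF11A & 0xFFFF = 0x0EE5.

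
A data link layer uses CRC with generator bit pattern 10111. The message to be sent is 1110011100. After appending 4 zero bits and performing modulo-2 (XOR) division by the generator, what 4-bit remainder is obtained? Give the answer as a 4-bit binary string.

Append 4 zeros: 11100111000000. Divide by 10111 (XOR where the leading bit is 1):
  pos 0: 11100 XOR 10111 = 01011
  pos 1: 10111 XOR 10111 = 00000
  pos 6: 11000 XOR 10111 = 01111
  pos 7: 11110 XOR 10111 = 01001
  pos 8: 10010 XOR 10111 = 00101
Remainder (last 4 bits) = 1010. This is the CRC / FCS.

1010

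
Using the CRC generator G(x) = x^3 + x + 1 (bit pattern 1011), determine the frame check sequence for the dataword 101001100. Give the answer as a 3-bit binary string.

Append 3 zeros: 101001100000. Divide by 1011 (XOR where the leading bit is 1):
  pos 0: 1010 XOR 1011 = 0001
  pos 3: 1011 XOR 1011 = 0000
Remainder (last 3 bits) = 000. This is the CRC / FCS.

000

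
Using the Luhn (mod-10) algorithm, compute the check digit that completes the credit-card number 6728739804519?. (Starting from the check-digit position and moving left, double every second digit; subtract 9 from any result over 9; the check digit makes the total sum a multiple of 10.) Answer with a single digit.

8

Partial digits right→left: 9 1 5 4 0 8 9 3 7 8 2 7 6
Double every second digit counting from the check-digit position (so the 1st, 3rd, 5th, ... of the partial from the right).
  doubled (with −9 where >9): 9 1 0 9 5 4 3 → sum 31
  kept as-is: 1 4 8 3 8 7 → sum 31
Total = 31 + 31 = 62.
Check digit = (10 − (62 mod 10)) mod 10 = 8.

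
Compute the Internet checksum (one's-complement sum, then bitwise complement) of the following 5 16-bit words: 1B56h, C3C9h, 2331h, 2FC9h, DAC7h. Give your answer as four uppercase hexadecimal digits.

One's-complement addition (fold any carry out of bit 15 back into bit 0):
  0x1B56 + 0xC3C9 = 0x0DF1F
  0xDF1F + 0x2331 = 0x10250 → wrap carry → 0x0251
  0x0251 + 0x2FC9 = 0x0321A
  0x321A + 0xDAC7 = 0x10CE1 → wrap carry → 0x0CE2
One's-complement sum = 0x0CE2.
Checksum = ~0x0CE2 & 0xFFFF = 0xF31D.

F31D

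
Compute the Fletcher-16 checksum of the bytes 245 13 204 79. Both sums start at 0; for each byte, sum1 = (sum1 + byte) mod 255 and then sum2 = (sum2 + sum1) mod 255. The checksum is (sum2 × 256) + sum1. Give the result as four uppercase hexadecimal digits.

E71F

Running sums (mod 255):
  after byte 0 (245): sum1=245, sum2=245
  after byte 1 (13): sum1=3, sum2=248
  after byte 2 (204): sum1=207, sum2=200
  after byte 3 (79): sum1=31, sum2=231
Checksum = sum2·256 + sum1 = 231·256 + 31 = 59167 = 0xE71F.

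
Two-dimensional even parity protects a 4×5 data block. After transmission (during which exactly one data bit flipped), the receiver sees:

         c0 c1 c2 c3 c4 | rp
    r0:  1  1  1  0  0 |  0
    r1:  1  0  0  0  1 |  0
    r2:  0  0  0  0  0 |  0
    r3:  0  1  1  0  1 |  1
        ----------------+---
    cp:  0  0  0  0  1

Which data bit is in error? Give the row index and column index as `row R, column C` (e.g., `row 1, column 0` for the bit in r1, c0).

row 0, column 4

Recompute each row's even parity and compare to rp:
  r0: data parity 1, sent rp 0 → mismatch
  r1: data parity 0, sent rp 0 → ok
  r2: data parity 0, sent rp 0 → ok
  r3: data parity 1, sent rp 1 → ok
Recompute each column's even parity and compare to cp:
  c0: data parity 0, sent cp 0 → ok
  c1: data parity 0, sent cp 0 → ok
  c2: data parity 0, sent cp 0 → ok
  c3: data parity 0, sent cp 0 → ok
  c4: data parity 0, sent cp 1 → mismatch
Exactly one row (r0) and one column (c4) fail → the flipped bit is at their intersection.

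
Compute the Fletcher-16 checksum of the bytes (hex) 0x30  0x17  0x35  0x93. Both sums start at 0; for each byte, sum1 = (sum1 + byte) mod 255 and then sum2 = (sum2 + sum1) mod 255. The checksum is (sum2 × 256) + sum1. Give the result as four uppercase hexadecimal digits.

0410

Running sums (mod 255):
  after byte 0 (0x30): sum1=48, sum2=48
  after byte 1 (0x17): sum1=71, sum2=119
  after byte 2 (0x35): sum1=124, sum2=243
  after byte 3 (0x93): sum1=16, sum2=4
Checksum = sum2·256 + sum1 = 4·256 + 16 = 1040 = 0x0410.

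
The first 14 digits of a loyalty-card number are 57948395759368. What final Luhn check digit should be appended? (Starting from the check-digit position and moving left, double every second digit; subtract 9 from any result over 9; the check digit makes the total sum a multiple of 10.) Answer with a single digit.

3

Partial digits right→left: 8 6 3 9 5 7 5 9 3 8 4 9 7 5
Double every second digit counting from the check-digit position (so the 1st, 3rd, 5th, ... of the partial from the right).
  doubled (with −9 where >9): 7 6 1 1 6 8 5 → sum 34
  kept as-is: 6 9 7 9 8 9 5 → sum 53
Total = 34 + 53 = 87.
Check digit = (10 − (87 mod 10)) mod 10 = 3.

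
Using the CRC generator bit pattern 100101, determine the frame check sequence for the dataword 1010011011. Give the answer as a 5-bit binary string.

01011

Append 5 zeros: 101001101100000. Divide by 100101 (XOR where the leading bit is 1):
  pos 0: 101001 XOR 100101 = 001100
  pos 2: 110010 XOR 100101 = 010111
  pos 3: 101111 XOR 100101 = 001010
  pos 5: 101010 XOR 100101 = 001111
  pos 7: 111100 XOR 100101 = 011001
  pos 8: 110010 XOR 100101 = 010111
  pos 9: 101110 XOR 100101 = 001011
Remainder (last 5 bits) = 01011. This is the CRC / FCS.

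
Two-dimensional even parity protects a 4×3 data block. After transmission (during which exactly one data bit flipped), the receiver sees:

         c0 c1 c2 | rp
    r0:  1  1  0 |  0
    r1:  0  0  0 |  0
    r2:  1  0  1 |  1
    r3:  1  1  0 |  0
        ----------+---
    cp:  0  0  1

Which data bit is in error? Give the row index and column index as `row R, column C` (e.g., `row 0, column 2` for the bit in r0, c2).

Recompute each row's even parity and compare to rp:
  r0: data parity 0, sent rp 0 → ok
  r1: data parity 0, sent rp 0 → ok
  r2: data parity 0, sent rp 1 → mismatch
  r3: data parity 0, sent rp 0 → ok
Recompute each column's even parity and compare to cp:
  c0: data parity 1, sent cp 0 → mismatch
  c1: data parity 0, sent cp 0 → ok
  c2: data parity 1, sent cp 1 → ok
Exactly one row (r2) and one column (c0) fail → the flipped bit is at their intersection.

row 2, column 0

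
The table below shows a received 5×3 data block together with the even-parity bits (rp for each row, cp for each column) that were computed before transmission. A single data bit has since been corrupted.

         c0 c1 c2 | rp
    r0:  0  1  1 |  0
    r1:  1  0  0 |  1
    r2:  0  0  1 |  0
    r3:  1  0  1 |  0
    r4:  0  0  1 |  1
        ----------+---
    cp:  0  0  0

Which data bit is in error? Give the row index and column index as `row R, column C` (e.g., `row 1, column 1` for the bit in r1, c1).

Recompute each row's even parity and compare to rp:
  r0: data parity 0, sent rp 0 → ok
  r1: data parity 1, sent rp 1 → ok
  r2: data parity 1, sent rp 0 → mismatch
  r3: data parity 0, sent rp 0 → ok
  r4: data parity 1, sent rp 1 → ok
Recompute each column's even parity and compare to cp:
  c0: data parity 0, sent cp 0 → ok
  c1: data parity 1, sent cp 0 → mismatch
  c2: data parity 0, sent cp 0 → ok
Exactly one row (r2) and one column (c1) fail → the flipped bit is at their intersection.

row 2, column 1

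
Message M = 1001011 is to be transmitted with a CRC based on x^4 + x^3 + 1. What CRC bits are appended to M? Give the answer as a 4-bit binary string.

Append 4 zeros: 10010110000. Divide by 11001 (XOR where the leading bit is 1):
  pos 0: 10010 XOR 11001 = 01011
  pos 1: 10111 XOR 11001 = 01110
  pos 2: 11101 XOR 11001 = 00100
  pos 4: 10000 XOR 11001 = 01001
  pos 5: 10010 XOR 11001 = 01011
  pos 6: 10110 XOR 11001 = 01111
Remainder (last 4 bits) = 1111. This is the CRC / FCS.

1111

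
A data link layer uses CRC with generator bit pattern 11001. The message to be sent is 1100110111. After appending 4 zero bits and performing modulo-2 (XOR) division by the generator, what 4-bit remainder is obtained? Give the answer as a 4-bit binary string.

0011

Append 4 zeros: 11001101110000. Divide by 11001 (XOR where the leading bit is 1):
  pos 0: 11001 XOR 11001 = 00000
  pos 5: 10111 XOR 11001 = 01110
  pos 6: 11100 XOR 11001 = 00101
  pos 8: 10100 XOR 11001 = 01101
  pos 9: 11010 XOR 11001 = 00011
Remainder (last 4 bits) = 0011. This is the CRC / FCS.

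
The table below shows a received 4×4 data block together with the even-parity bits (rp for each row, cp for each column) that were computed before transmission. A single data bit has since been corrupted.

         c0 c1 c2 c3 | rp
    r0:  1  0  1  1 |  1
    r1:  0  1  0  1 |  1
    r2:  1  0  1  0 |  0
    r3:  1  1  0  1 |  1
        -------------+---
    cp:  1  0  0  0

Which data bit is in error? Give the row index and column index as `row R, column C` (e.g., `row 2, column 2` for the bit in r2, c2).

Recompute each row's even parity and compare to rp:
  r0: data parity 1, sent rp 1 → ok
  r1: data parity 0, sent rp 1 → mismatch
  r2: data parity 0, sent rp 0 → ok
  r3: data parity 1, sent rp 1 → ok
Recompute each column's even parity and compare to cp:
  c0: data parity 1, sent cp 1 → ok
  c1: data parity 0, sent cp 0 → ok
  c2: data parity 0, sent cp 0 → ok
  c3: data parity 1, sent cp 0 → mismatch
Exactly one row (r1) and one column (c3) fail → the flipped bit is at their intersection.

row 1, column 3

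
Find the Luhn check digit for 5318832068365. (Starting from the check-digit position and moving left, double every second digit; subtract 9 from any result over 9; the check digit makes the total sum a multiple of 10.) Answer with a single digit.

8

Partial digits right→left: 5 6 3 8 6 0 2 3 8 8 1 3 5
Double every second digit counting from the check-digit position (so the 1st, 3rd, 5th, ... of the partial from the right).
  doubled (with −9 where >9): 1 6 3 4 7 2 1 → sum 24
  kept as-is: 6 8 0 3 8 3 → sum 28
Total = 24 + 28 = 52.
Check digit = (10 − (52 mod 10)) mod 10 = 8.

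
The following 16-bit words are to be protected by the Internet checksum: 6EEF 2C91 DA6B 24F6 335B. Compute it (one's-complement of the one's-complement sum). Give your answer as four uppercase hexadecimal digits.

31C2

One's-complement addition (fold any carry out of bit 15 back into bit 0):
  0x6EEF + 0x2C91 = 0x09B80
  0x9B80 + 0xDA6B = 0x175EB → wrap carry → 0x75EC
  0x75EC + 0x24F6 = 0x09AE2
  0x9AE2 + 0x335B = 0x0CE3D
One's-complement sum = 0xCE3D.
Checksum = ~0xCE3D & 0xFFFF = 0x31C2.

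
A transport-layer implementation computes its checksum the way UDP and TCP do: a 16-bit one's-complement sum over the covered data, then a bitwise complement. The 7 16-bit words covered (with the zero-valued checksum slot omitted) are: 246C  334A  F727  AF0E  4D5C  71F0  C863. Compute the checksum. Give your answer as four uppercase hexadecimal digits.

One's-complement addition (fold any carry out of bit 15 back into bit 0):
  0x246C + 0x334A = 0x057B6
  0x57B6 + 0xF727 = 0x14EDD → wrap carry → 0x4EDE
  0x4EDE + 0xAF0E = 0x0FDEC
  0xFDEC + 0x4D5C = 0x14B48 → wrap carry → 0x4B49
  0x4B49 + 0x71F0 = 0x0BD39
  0xBD39 + 0xC863 = 0x1859C → wrap carry → 0x859D
One's-complement sum = 0x859D.
Checksum = ~0x859D & 0xFFFF = 0x7A62.

7A62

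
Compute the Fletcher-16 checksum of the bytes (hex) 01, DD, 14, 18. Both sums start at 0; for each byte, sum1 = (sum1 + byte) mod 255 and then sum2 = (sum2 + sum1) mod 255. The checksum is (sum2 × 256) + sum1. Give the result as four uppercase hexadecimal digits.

Running sums (mod 255):
  after byte 0 (01): sum1=1, sum2=1
  after byte 1 (DD): sum1=222, sum2=223
  after byte 2 (14): sum1=242, sum2=210
  after byte 3 (18): sum1=11, sum2=221
Checksum = sum2·256 + sum1 = 221·256 + 11 = 56587 = 0xDD0B.

DD0B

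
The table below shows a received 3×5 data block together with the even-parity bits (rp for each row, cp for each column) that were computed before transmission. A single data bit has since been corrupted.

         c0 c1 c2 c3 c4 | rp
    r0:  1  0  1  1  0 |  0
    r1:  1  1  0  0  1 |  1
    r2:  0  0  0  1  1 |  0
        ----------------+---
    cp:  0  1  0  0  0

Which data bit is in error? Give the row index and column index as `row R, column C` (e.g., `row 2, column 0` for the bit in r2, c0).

Recompute each row's even parity and compare to rp:
  r0: data parity 1, sent rp 0 → mismatch
  r1: data parity 1, sent rp 1 → ok
  r2: data parity 0, sent rp 0 → ok
Recompute each column's even parity and compare to cp:
  c0: data parity 0, sent cp 0 → ok
  c1: data parity 1, sent cp 1 → ok
  c2: data parity 1, sent cp 0 → mismatch
  c3: data parity 0, sent cp 0 → ok
  c4: data parity 0, sent cp 0 → ok
Exactly one row (r0) and one column (c2) fail → the flipped bit is at their intersection.

row 0, column 2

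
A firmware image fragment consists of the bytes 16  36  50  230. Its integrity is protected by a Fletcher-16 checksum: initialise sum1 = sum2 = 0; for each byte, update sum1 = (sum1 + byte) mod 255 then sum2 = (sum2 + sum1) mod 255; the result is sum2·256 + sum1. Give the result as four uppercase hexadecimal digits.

F74D

Running sums (mod 255):
  after byte 0 (16): sum1=16, sum2=16
  after byte 1 (36): sum1=52, sum2=68
  after byte 2 (50): sum1=102, sum2=170
  after byte 3 (230): sum1=77, sum2=247
Checksum = sum2·256 + sum1 = 247·256 + 77 = 63309 = 0xF74D.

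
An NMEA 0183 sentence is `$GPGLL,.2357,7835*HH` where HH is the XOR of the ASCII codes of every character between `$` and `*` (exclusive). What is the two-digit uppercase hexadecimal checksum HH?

74

XOR the ASCII codes of the payload characters:
  'G' = 0x47 → acc = 0x47
  'P' = 0x50 → acc = 0x17
  'G' = 0x47 → acc = 0x50
  'L' = 0x4C → acc = 0x1C
  'L' = 0x4C → acc = 0x50
  ',' = 0x2C → acc = 0x7C
  '.' = 0x2E → acc = 0x52
  '2' = 0x32 → acc = 0x60
  '3' = 0x33 → acc = 0x53
  '5' = 0x35 → acc = 0x66
  '7' = 0x37 → acc = 0x51
  ',' = 0x2C → acc = 0x7D
  '7' = 0x37 → acc = 0x4A
  '8' = 0x38 → acc = 0x72
  '3' = 0x33 → acc = 0x41
  '5' = 0x35 → acc = 0x74
Checksum = 0x74.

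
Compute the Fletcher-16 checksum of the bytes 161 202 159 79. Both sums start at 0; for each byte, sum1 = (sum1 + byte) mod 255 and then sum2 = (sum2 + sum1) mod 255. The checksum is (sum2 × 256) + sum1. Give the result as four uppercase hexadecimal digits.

755B

Running sums (mod 255):
  after byte 0 (161): sum1=161, sum2=161
  after byte 1 (202): sum1=108, sum2=14
  after byte 2 (159): sum1=12, sum2=26
  after byte 3 (79): sum1=91, sum2=117
Checksum = sum2·256 + sum1 = 117·256 + 91 = 30043 = 0x755B.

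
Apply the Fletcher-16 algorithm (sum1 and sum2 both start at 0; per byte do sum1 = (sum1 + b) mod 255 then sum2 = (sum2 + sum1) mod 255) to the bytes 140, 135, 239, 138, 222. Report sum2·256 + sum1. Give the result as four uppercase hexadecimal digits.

Running sums (mod 255):
  after byte 0 (140): sum1=140, sum2=140
  after byte 1 (135): sum1=20, sum2=160
  after byte 2 (239): sum1=4, sum2=164
  after byte 3 (138): sum1=142, sum2=51
  after byte 4 (222): sum1=109, sum2=160
Checksum = sum2·256 + sum1 = 160·256 + 109 = 41069 = 0xA06D.

A06D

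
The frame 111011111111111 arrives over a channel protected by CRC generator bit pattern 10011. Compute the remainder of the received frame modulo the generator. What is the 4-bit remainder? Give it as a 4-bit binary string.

Modulo-2 division of 111011111111111 by 10011:
  pos 0: 11101 XOR 10011 = 01110
  pos 1: 11101 XOR 10011 = 01110
  pos 2: 11101 XOR 10011 = 01110
  pos 3: 11101 XOR 10011 = 01110
  pos 4: 11101 XOR 10011 = 01110
  pos 5: 11101 XOR 10011 = 01110
  pos 6: 11101 XOR 10011 = 01110
  pos 7: 11101 XOR 10011 = 01110
  pos 8: 11101 XOR 10011 = 01110
  pos 9: 11101 XOR 10011 = 01110
  pos 10: 11101 XOR 10011 = 01110
Remainder = 1110 (nonzero — an error is detected).

1110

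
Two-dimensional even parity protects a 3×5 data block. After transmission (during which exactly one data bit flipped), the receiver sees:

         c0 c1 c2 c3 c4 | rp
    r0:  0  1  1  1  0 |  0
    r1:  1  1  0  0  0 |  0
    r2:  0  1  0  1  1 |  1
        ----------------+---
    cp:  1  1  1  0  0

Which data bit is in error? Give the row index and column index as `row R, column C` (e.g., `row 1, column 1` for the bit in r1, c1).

row 0, column 4

Recompute each row's even parity and compare to rp:
  r0: data parity 1, sent rp 0 → mismatch
  r1: data parity 0, sent rp 0 → ok
  r2: data parity 1, sent rp 1 → ok
Recompute each column's even parity and compare to cp:
  c0: data parity 1, sent cp 1 → ok
  c1: data parity 1, sent cp 1 → ok
  c2: data parity 1, sent cp 1 → ok
  c3: data parity 0, sent cp 0 → ok
  c4: data parity 1, sent cp 0 → mismatch
Exactly one row (r0) and one column (c4) fail → the flipped bit is at their intersection.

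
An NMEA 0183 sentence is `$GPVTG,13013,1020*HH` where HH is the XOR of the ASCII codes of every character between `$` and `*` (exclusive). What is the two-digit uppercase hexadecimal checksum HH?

XOR the ASCII codes of the payload characters:
  'G' = 0x47 → acc = 0x47
  'P' = 0x50 → acc = 0x17
  'V' = 0x56 → acc = 0x41
  'T' = 0x54 → acc = 0x15
  'G' = 0x47 → acc = 0x52
  ',' = 0x2C → acc = 0x7E
  '1' = 0x31 → acc = 0x4F
  '3' = 0x33 → acc = 0x7C
  '0' = 0x30 → acc = 0x4C
  '1' = 0x31 → acc = 0x7D
  '3' = 0x33 → acc = 0x4E
  ',' = 0x2C → acc = 0x62
  '1' = 0x31 → acc = 0x53
  '0' = 0x30 → acc = 0x63
  '2' = 0x32 → acc = 0x51
  '0' = 0x30 → acc = 0x61
Checksum = 0x61.

61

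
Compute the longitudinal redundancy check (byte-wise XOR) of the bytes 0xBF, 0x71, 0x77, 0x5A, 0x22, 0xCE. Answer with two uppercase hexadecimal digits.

XOR the bytes together:
  start with 0xBF
  0xBF ⊕ 0x71 = 0xCE
  0xCE ⊕ 0x77 = 0xB9
  0xB9 ⊕ 0x5A = 0xE3
  0xE3 ⊕ 0x22 = 0xC1
  0xC1 ⊕ 0xCE = 0x0F

0F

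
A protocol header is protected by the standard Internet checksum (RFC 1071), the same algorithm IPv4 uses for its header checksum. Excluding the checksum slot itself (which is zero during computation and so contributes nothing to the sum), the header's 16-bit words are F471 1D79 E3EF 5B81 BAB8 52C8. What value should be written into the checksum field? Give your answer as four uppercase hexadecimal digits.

One's-complement addition (fold any carry out of bit 15 back into bit 0):
  0xF471 + 0x1D79 = 0x111EA → wrap carry → 0x11EB
  0x11EB + 0xE3EF = 0x0F5DA
  0xF5DA + 0x5B81 = 0x1515B → wrap carry → 0x515C
  0x515C + 0xBAB8 = 0x10C14 → wrap carry → 0x0C15
  0x0C15 + 0x52C8 = 0x05EDD
One's-complement sum = 0x5EDD.
Checksum = ~0x5EDD & 0xFFFF = 0xA122.

A122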